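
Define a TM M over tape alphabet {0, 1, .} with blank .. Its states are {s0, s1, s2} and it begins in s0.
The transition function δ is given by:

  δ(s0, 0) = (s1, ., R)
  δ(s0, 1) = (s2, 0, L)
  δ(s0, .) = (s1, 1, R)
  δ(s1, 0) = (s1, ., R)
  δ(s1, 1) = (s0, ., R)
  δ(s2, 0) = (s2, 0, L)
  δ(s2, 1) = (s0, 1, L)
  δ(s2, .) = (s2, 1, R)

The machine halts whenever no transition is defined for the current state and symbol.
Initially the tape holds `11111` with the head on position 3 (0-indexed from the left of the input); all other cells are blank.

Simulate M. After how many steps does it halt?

s0 | .111[1]1..   read 1 → write 0, move L, go to s2
s2 | .11[1]01..   read 1 → write 1, move L, go to s0
s0 | .1[1]101..   read 1 → write 0, move L, go to s2
s2 | .[1]0101..   read 1 → write 1, move L, go to s0
s0 | [.]10101..   read . → write 1, move R, go to s1
s1 | 1[1]0101..   read 1 → write ., move R, go to s0
s0 | 1.[0]101..   read 0 → write ., move R, go to s1
s1 | 1..[1]01..   read 1 → write ., move R, go to s0
s0 | 1...[0]1..   read 0 → write ., move R, go to s1
s1 | 1....[1]..   read 1 → write ., move R, go to s0
s0 | 1.....[.].   read . → write 1, move R, go to s1
s1 | 1.....1[.]
M halts after 11 transitions.

11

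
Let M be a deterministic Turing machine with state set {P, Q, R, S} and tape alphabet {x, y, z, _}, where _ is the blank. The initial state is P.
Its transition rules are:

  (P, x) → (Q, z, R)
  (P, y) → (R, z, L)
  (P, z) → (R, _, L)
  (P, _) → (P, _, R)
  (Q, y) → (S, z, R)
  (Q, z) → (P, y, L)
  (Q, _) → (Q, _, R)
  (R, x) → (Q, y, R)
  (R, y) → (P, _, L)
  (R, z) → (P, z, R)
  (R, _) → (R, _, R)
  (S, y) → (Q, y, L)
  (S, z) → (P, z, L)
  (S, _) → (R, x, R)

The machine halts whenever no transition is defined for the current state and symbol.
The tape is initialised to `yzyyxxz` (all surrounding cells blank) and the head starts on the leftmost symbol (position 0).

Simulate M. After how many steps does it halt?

P | _[y]zyyxxz   read y → write z, move L, go to R
R | [_]zzyyxxz   read _ → write _, move R, go to R
R | _[z]zyyxxz   read z → write z, move R, go to P
P | _z[z]yyxxz   read z → write _, move L, go to R
R | _[z]_yyxxz   read z → write z, move R, go to P
P | _z[_]yyxxz   read _ → write _, move R, go to P
P | _z_[y]yxxz   read y → write z, move L, go to R
R | _z[_]zyxxz   read _ → write _, move R, go to R
R | _z_[z]yxxz   read z → write z, move R, go to P
P | _z_z[y]xxz   read y → write z, move L, go to R
R | _z_[z]zxxz   read z → write z, move R, go to P
P | _z_z[z]xxz   read z → write _, move L, go to R
R | _z_[z]_xxz   read z → write z, move R, go to P
P | _z_z[_]xxz   read _ → write _, move R, go to P
P | _z_z_[x]xz   read x → write z, move R, go to Q
Q | _z_z_z[x]z
M halts after 15 transitions.

15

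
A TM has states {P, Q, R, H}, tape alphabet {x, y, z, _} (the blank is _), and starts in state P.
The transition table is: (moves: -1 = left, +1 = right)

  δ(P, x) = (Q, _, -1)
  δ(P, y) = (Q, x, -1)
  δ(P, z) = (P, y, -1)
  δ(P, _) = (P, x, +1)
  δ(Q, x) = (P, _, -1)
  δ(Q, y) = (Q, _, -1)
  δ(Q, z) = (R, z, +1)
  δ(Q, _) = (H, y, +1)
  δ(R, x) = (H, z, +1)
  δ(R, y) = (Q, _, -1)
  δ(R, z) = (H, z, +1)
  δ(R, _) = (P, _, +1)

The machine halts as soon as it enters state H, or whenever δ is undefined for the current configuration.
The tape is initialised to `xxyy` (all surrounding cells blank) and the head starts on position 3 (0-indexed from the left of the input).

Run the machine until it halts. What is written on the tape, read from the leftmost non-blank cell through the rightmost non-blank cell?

P | _xxy[y]   read y → write x, move -1, go to Q
Q | _xx[y]x   read y → write _, move -1, go to Q
Q | _x[x]_x   read x → write _, move -1, go to P
P | _[x]__x   read x → write _, move -1, go to Q
Q | [_]___x   read _ → write y, move +1, go to H
H | y[_]__x
The non-blank tape span at halt is y___x.

y___x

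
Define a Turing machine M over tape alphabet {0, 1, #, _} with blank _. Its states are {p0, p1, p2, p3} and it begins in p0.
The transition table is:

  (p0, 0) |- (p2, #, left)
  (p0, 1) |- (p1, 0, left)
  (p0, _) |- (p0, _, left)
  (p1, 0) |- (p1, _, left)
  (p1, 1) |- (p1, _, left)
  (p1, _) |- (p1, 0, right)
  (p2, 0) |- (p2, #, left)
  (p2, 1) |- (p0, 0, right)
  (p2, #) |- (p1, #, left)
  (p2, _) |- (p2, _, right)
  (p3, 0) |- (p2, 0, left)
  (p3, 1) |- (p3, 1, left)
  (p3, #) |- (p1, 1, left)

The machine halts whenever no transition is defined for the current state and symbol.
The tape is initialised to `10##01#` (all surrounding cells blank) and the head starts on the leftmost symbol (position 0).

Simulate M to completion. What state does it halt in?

p1

state=p0 head=0 tape=___[1]0##01#   (p0,1)→(p1,0,left)
state=p1 head=-1 tape=__[_]00##01#   (p1,_)→(p1,0,right)
state=p1 head=0 tape=__0[0]0##01#   (p1,0)→(p1,_,left)
state=p1 head=-1 tape=__[0]_0##01#   (p1,0)→(p1,_,left)
state=p1 head=-2 tape=_[_]__0##01#   (p1,_)→(p1,0,right)
state=p1 head=-1 tape=_0[_]_0##01#   (p1,_)→(p1,0,right)
state=p1 head=0 tape=_00[_]0##01#   (p1,_)→(p1,0,right)
state=p1 head=1 tape=_000[0]##01#   (p1,0)→(p1,_,left)
state=p1 head=0 tape=_00[0]_##01#   (p1,0)→(p1,_,left)
state=p1 head=-1 tape=_0[0]__##01#   (p1,0)→(p1,_,left)
state=p1 head=-2 tape=_[0]___##01#   (p1,0)→(p1,_,left)
state=p1 head=-3 tape=[_]____##01#   (p1,_)→(p1,0,right)
state=p1 head=-2 tape=0[_]___##01#   (p1,_)→(p1,0,right)
state=p1 head=-1 tape=00[_]__##01#   (p1,_)→(p1,0,right)
state=p1 head=0 tape=000[_]_##01#   (p1,_)→(p1,0,right)
state=p1 head=1 tape=0000[_]##01#   (p1,_)→(p1,0,right)
state=p1 head=2 tape=00000[#]#01#
No transition is defined for (p1, #); M halts in state p1.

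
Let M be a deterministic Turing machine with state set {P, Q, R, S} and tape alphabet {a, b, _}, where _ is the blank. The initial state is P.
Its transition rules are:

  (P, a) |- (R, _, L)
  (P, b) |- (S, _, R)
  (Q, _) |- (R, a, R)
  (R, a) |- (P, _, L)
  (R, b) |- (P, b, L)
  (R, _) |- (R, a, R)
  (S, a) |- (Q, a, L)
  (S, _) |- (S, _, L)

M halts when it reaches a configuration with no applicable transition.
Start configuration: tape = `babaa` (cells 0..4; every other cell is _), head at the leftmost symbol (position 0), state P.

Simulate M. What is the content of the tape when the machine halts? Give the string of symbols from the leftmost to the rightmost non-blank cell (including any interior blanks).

state=P head=0 tape=___[b]abaa   (P,b)→(S,_,R)
state=S head=1 tape=____[a]baa   (S,a)→(Q,a,L)
state=Q head=0 tape=___[_]abaa   (Q,_)→(R,a,R)
state=R head=1 tape=___a[a]baa   (R,a)→(P,_,L)
state=P head=0 tape=___[a]_baa   (P,a)→(R,_,L)
state=R head=-1 tape=__[_]__baa   (R,_)→(R,a,R)
state=R head=0 tape=__a[_]_baa   (R,_)→(R,a,R)
state=R head=1 tape=__aa[_]baa   (R,_)→(R,a,R)
state=R head=2 tape=__aaa[b]aa   (R,b)→(P,b,L)
state=P head=1 tape=__aa[a]baa   (P,a)→(R,_,L)
state=R head=0 tape=__a[a]_baa   (R,a)→(P,_,L)
state=P head=-1 tape=__[a]__baa   (P,a)→(R,_,L)
state=R head=-2 tape=_[_]___baa   (R,_)→(R,a,R)
state=R head=-1 tape=_a[_]__baa   (R,_)→(R,a,R)
state=R head=0 tape=_aa[_]_baa   (R,_)→(R,a,R)
state=R head=1 tape=_aaa[_]baa   (R,_)→(R,a,R)
state=R head=2 tape=_aaaa[b]aa   (R,b)→(P,b,L)
state=P head=1 tape=_aaa[a]baa   (P,a)→(R,_,L)
state=R head=0 tape=_aa[a]_baa   (R,a)→(P,_,L)
state=P head=-1 tape=_a[a]__baa   (P,a)→(R,_,L)
state=R head=-2 tape=_[a]___baa   (R,a)→(P,_,L)
state=P head=-3 tape=[_]____baa
The non-blank tape span at halt is baa.

baa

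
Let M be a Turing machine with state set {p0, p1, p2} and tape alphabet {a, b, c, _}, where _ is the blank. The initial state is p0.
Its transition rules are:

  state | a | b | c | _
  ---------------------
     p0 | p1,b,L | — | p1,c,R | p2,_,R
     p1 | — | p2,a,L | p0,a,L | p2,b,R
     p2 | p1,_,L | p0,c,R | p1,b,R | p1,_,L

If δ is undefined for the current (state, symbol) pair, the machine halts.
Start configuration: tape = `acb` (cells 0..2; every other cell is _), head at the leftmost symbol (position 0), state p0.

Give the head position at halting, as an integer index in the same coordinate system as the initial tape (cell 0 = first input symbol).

state=p0 head=0 tape=_[a]cb   (p0,a)→(p1,b,L)
state=p1 head=-1 tape=[_]bcb   (p1,_)→(p2,b,R)
state=p2 head=0 tape=b[b]cb   (p2,b)→(p0,c,R)
state=p0 head=1 tape=bc[c]b   (p0,c)→(p1,c,R)
state=p1 head=2 tape=bcc[b]   (p1,b)→(p2,a,L)
state=p2 head=1 tape=bc[c]a   (p2,c)→(p1,b,R)
state=p1 head=2 tape=bcb[a]
At halt the head is at cell 2.

2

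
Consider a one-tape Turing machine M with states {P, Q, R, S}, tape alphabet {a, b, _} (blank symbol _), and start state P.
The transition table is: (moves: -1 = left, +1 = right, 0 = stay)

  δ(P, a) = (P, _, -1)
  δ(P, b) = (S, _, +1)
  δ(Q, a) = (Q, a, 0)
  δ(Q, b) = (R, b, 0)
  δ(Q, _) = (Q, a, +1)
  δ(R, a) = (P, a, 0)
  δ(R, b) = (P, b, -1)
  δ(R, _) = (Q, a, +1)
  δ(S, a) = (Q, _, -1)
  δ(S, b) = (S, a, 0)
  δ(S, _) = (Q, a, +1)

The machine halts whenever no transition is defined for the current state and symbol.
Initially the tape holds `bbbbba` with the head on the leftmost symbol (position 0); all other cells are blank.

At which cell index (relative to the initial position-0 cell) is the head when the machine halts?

-1

state=P head=0 tape=_[b]bbbba   (P,b)→(S,_,+1)
state=S head=1 tape=__[b]bbba   (S,b)→(S,a,0)
state=S head=1 tape=__[a]bbba   (S,a)→(Q,_,-1)
state=Q head=0 tape=_[_]_bbba   (Q,_)→(Q,a,+1)
state=Q head=1 tape=_a[_]bbba   (Q,_)→(Q,a,+1)
state=Q head=2 tape=_aa[b]bba   (Q,b)→(R,b,0)
state=R head=2 tape=_aa[b]bba   (R,b)→(P,b,-1)
state=P head=1 tape=_a[a]bbba   (P,a)→(P,_,-1)
state=P head=0 tape=_[a]_bbba   (P,a)→(P,_,-1)
state=P head=-1 tape=[_]__bbba
At halt the head is at cell -1.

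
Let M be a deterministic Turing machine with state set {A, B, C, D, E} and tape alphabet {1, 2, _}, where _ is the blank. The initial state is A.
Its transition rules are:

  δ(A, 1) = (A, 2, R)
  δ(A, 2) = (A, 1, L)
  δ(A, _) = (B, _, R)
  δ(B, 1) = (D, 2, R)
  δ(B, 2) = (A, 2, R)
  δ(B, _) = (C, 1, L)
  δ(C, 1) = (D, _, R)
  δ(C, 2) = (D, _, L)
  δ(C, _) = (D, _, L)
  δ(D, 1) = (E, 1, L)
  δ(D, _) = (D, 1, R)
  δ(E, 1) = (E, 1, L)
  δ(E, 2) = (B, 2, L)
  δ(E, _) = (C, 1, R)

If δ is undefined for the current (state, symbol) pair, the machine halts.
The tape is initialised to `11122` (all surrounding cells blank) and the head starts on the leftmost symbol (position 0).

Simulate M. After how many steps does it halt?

A | ____[1]1122   read 1 → write 2, move R, go to A
A | ____2[1]122   read 1 → write 2, move R, go to A
A | ____22[1]22   read 1 → write 2, move R, go to A
A | ____222[2]2   read 2 → write 1, move L, go to A
A | ____22[2]12   read 2 → write 1, move L, go to A
A | ____2[2]112   read 2 → write 1, move L, go to A
A | ____[2]1112   read 2 → write 1, move L, go to A
A | ___[_]11112   read _ → write _, move R, go to B
B | ____[1]1112   read 1 → write 2, move R, go to D
D | ____2[1]112   read 1 → write 1, move L, go to E
E | ____[2]1112   read 2 → write 2, move L, go to B
B | ___[_]21112   read _ → write 1, move L, go to C
C | __[_]121112   read _ → write _, move L, go to D
D | _[_]_121112   read _ → write 1, move R, go to D
D | _1[_]121112   read _ → write 1, move R, go to D
D | _11[1]21112   read 1 → write 1, move L, go to E
E | _1[1]121112   read 1 → write 1, move L, go to E
E | _[1]1121112   read 1 → write 1, move L, go to E
E | [_]11121112   read _ → write 1, move R, go to C
C | 1[1]1121112   read 1 → write _, move R, go to D
D | 1_[1]121112   read 1 → write 1, move L, go to E
E | 1[_]1121112   read _ → write 1, move R, go to C
C | 11[1]121112   read 1 → write _, move R, go to D
D | 11_[1]21112   read 1 → write 1, move L, go to E
E | 11[_]121112   read _ → write 1, move R, go to C
C | 111[1]21112   read 1 → write _, move R, go to D
D | 111_[2]1112
M halts after 26 transitions.

26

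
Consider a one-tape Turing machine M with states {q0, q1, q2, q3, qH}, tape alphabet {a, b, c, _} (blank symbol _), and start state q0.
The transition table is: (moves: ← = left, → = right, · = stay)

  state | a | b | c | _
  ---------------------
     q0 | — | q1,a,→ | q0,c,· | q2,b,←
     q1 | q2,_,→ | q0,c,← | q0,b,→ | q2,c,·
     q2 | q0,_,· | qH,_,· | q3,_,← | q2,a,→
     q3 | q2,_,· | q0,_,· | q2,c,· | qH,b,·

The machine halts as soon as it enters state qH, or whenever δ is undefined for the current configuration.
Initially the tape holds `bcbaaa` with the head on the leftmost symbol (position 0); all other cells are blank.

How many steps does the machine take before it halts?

state=q0 head=0 tape=[b]cbaaa   (q0,b)→(q1,a,→)
state=q1 head=1 tape=a[c]baaa   (q1,c)→(q0,b,→)
state=q0 head=2 tape=ab[b]aaa   (q0,b)→(q1,a,→)
state=q1 head=3 tape=aba[a]aa   (q1,a)→(q2,_,→)
state=q2 head=4 tape=aba_[a]a   (q2,a)→(q0,_,·)
state=q0 head=4 tape=aba_[_]a   (q0,_)→(q2,b,←)
state=q2 head=3 tape=aba[_]ba   (q2,_)→(q2,a,→)
state=q2 head=4 tape=abaa[b]a   (q2,b)→(qH,_,·)
state=qH head=4 tape=abaa[_]a
M halts after 8 transitions.

8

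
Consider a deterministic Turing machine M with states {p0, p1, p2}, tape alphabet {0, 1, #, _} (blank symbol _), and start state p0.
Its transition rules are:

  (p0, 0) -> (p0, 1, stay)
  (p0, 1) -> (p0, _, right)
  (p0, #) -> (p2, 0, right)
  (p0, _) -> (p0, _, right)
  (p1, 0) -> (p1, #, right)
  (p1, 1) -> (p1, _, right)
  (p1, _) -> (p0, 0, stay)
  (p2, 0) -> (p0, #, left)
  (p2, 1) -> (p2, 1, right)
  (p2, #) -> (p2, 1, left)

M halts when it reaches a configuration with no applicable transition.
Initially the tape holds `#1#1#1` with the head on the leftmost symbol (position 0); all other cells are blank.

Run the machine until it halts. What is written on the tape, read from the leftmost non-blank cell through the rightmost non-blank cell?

011111

state=p0 head=0 tape=[#]1#1#1_   (p0,#)→(p2,0,right)
state=p2 head=1 tape=0[1]#1#1_   (p2,1)→(p2,1,right)
state=p2 head=2 tape=01[#]1#1_   (p2,#)→(p2,1,left)
state=p2 head=1 tape=0[1]11#1_   (p2,1)→(p2,1,right)
state=p2 head=2 tape=01[1]1#1_   (p2,1)→(p2,1,right)
state=p2 head=3 tape=011[1]#1_   (p2,1)→(p2,1,right)
state=p2 head=4 tape=0111[#]1_   (p2,#)→(p2,1,left)
state=p2 head=3 tape=011[1]11_   (p2,1)→(p2,1,right)
state=p2 head=4 tape=0111[1]1_   (p2,1)→(p2,1,right)
state=p2 head=5 tape=01111[1]_   (p2,1)→(p2,1,right)
state=p2 head=6 tape=011111[_]
The non-blank tape span at halt is 011111.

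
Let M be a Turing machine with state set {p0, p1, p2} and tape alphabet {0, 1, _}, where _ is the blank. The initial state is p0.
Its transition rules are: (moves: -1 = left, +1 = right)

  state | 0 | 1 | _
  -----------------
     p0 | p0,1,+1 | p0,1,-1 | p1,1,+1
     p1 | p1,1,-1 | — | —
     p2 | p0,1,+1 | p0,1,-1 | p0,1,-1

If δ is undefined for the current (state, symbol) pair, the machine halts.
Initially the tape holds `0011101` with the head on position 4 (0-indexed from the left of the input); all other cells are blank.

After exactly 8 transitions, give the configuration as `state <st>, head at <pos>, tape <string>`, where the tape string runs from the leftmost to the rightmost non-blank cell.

state=p0 head=4 tape=0011[1]01   (p0,1)→(p0,1,-1)
state=p0 head=3 tape=001[1]101   (p0,1)→(p0,1,-1)
state=p0 head=2 tape=00[1]1101   (p0,1)→(p0,1,-1)
state=p0 head=1 tape=0[0]11101   (p0,0)→(p0,1,+1)
state=p0 head=2 tape=01[1]1101   (p0,1)→(p0,1,-1)
state=p0 head=1 tape=0[1]11101   (p0,1)→(p0,1,-1)
state=p0 head=0 tape=[0]111101   (p0,0)→(p0,1,+1)
state=p0 head=1 tape=1[1]11101   (p0,1)→(p0,1,-1)
state=p0 head=0 tape=[1]111101
After 8 steps: state p0, head at 0, tape 1111101.

state p0, head at 0, tape 1111101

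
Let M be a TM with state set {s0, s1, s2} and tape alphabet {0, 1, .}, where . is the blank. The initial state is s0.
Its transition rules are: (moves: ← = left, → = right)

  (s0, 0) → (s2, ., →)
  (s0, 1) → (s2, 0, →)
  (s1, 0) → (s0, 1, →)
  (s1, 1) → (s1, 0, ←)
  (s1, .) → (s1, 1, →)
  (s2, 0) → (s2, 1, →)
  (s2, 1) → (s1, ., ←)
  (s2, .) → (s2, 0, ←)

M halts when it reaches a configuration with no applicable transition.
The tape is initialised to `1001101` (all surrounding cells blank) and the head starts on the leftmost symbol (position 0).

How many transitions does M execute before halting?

s0 | .[1]001101   read 1 → write 0, move →, go to s2
s2 | .0[0]01101   read 0 → write 1, move →, go to s2
s2 | .01[0]1101   read 0 → write 1, move →, go to s2
s2 | .011[1]101   read 1 → write ., move ←, go to s1
s1 | .01[1].101   read 1 → write 0, move ←, go to s1
s1 | .0[1]0.101   read 1 → write 0, move ←, go to s1
s1 | .[0]00.101   read 0 → write 1, move →, go to s0
s0 | .1[0]0.101   read 0 → write ., move →, go to s2
s2 | .1.[0].101   read 0 → write 1, move →, go to s2
s2 | .1.1[.]101   read . → write 0, move ←, go to s2
s2 | .1.[1]0101   read 1 → write ., move ←, go to s1
s1 | .1[.].0101   read . → write 1, move →, go to s1
s1 | .11[.]0101   read . → write 1, move →, go to s1
s1 | .111[0]101   read 0 → write 1, move →, go to s0
s0 | .1111[1]01   read 1 → write 0, move →, go to s2
s2 | .11110[0]1   read 0 → write 1, move →, go to s2
s2 | .111101[1]   read 1 → write ., move ←, go to s1
s1 | .11110[1].   read 1 → write 0, move ←, go to s1
s1 | .1111[0]0.   read 0 → write 1, move →, go to s0
s0 | .11111[0].   read 0 → write ., move →, go to s2
s2 | .11111.[.]   read . → write 0, move ←, go to s2
s2 | .11111[.]0   read . → write 0, move ←, go to s2
s2 | .1111[1]00   read 1 → write ., move ←, go to s1
s1 | .111[1].00   read 1 → write 0, move ←, go to s1
s1 | .11[1]0.00   read 1 → write 0, move ←, go to s1
s1 | .1[1]00.00   read 1 → write 0, move ←, go to s1
s1 | .[1]000.00   read 1 → write 0, move ←, go to s1
s1 | [.]0000.00   read . → write 1, move →, go to s1
s1 | 1[0]000.00   read 0 → write 1, move →, go to s0
s0 | 11[0]00.00   read 0 → write ., move →, go to s2
s2 | 11.[0]0.00   read 0 → write 1, move →, go to s2
s2 | 11.1[0].00   read 0 → write 1, move →, go to s2
s2 | 11.11[.]00   read . → write 0, move ←, go to s2
s2 | 11.1[1]000   read 1 → write ., move ←, go to s1
s1 | 11.[1].000   read 1 → write 0, move ←, go to s1
s1 | 11[.]0.000   read . → write 1, move →, go to s1
s1 | 111[0].000   read 0 → write 1, move →, go to s0
s0 | 1111[.]000
M halts after 37 transitions.

37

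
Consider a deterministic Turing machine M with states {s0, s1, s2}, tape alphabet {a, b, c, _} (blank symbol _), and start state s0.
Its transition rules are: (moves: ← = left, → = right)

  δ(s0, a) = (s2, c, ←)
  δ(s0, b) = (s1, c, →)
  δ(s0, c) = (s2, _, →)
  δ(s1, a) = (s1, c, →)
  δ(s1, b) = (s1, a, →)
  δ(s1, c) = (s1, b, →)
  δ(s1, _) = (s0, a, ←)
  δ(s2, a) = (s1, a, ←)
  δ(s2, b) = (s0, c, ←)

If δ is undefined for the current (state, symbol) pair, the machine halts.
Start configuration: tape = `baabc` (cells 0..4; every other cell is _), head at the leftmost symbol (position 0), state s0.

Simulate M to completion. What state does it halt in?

s2

s0 | [b]aabc__   read b → write c, move →, go to s1
s1 | c[a]abc__   read a → write c, move →, go to s1
s1 | cc[a]bc__   read a → write c, move →, go to s1
s1 | ccc[b]c__   read b → write a, move →, go to s1
s1 | ccca[c]__   read c → write b, move →, go to s1
s1 | cccab[_]_   read _ → write a, move ←, go to s0
s0 | ccca[b]a_   read b → write c, move →, go to s1
s1 | cccac[a]_   read a → write c, move →, go to s1
s1 | cccacc[_]   read _ → write a, move ←, go to s0
s0 | cccac[c]a   read c → write _, move →, go to s2
s2 | cccac_[a]   read a → write a, move ←, go to s1
s1 | cccac[_]a   read _ → write a, move ←, go to s0
s0 | ccca[c]aa   read c → write _, move →, go to s2
s2 | ccca_[a]a   read a → write a, move ←, go to s1
s1 | ccca[_]aa   read _ → write a, move ←, go to s0
s0 | ccc[a]aaa   read a → write c, move ←, go to s2
s2 | cc[c]caaa
No transition is defined for (s2, c); M halts in state s2.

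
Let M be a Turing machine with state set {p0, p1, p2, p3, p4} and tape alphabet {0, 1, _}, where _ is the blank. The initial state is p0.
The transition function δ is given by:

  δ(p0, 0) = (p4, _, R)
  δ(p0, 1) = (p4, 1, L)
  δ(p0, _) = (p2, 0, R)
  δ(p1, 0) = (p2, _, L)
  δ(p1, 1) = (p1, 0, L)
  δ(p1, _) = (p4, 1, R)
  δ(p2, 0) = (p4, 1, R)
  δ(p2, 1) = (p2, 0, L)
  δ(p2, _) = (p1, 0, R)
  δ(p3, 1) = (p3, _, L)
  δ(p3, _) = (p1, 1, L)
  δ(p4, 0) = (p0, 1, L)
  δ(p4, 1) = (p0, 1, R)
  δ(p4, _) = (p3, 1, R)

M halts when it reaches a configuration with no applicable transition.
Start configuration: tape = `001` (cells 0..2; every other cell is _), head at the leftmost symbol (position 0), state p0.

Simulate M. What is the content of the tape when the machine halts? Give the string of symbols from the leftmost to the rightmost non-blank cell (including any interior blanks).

111101

state=p0 head=0 tape=___[0]01   (p0,0)→(p4,_,R)
state=p4 head=1 tape=____[0]1   (p4,0)→(p0,1,L)
state=p0 head=0 tape=___[_]11   (p0,_)→(p2,0,R)
state=p2 head=1 tape=___0[1]1   (p2,1)→(p2,0,L)
state=p2 head=0 tape=___[0]01   (p2,0)→(p4,1,R)
state=p4 head=1 tape=___1[0]1   (p4,0)→(p0,1,L)
state=p0 head=0 tape=___[1]11   (p0,1)→(p4,1,L)
state=p4 head=-1 tape=__[_]111   (p4,_)→(p3,1,R)
state=p3 head=0 tape=__1[1]11   (p3,1)→(p3,_,L)
state=p3 head=-1 tape=__[1]_11   (p3,1)→(p3,_,L)
state=p3 head=-2 tape=_[_]__11   (p3,_)→(p1,1,L)
state=p1 head=-3 tape=[_]1__11   (p1,_)→(p4,1,R)
state=p4 head=-2 tape=1[1]__11   (p4,1)→(p0,1,R)
state=p0 head=-1 tape=11[_]_11   (p0,_)→(p2,0,R)
state=p2 head=0 tape=110[_]11   (p2,_)→(p1,0,R)
state=p1 head=1 tape=1100[1]1   (p1,1)→(p1,0,L)
state=p1 head=0 tape=110[0]01   (p1,0)→(p2,_,L)
state=p2 head=-1 tape=11[0]_01   (p2,0)→(p4,1,R)
state=p4 head=0 tape=111[_]01   (p4,_)→(p3,1,R)
state=p3 head=1 tape=1111[0]1
The non-blank tape span at halt is 111101.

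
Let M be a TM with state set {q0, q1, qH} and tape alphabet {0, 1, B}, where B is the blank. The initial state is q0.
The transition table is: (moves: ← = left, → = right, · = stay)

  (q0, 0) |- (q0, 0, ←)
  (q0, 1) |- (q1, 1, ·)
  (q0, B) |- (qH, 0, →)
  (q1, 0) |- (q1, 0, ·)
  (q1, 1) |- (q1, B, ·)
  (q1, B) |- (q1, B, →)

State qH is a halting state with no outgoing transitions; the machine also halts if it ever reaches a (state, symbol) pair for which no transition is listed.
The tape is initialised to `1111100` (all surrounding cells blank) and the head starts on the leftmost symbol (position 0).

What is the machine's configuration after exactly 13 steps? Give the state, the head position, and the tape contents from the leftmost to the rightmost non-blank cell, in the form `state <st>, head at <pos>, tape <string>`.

state=q0 head=0 tape=[1]111100   (q0,1)→(q1,1,·)
state=q1 head=0 tape=[1]111100   (q1,1)→(q1,B,·)
state=q1 head=0 tape=[B]111100   (q1,B)→(q1,B,→)
state=q1 head=1 tape=B[1]11100   (q1,1)→(q1,B,·)
state=q1 head=1 tape=B[B]11100   (q1,B)→(q1,B,→)
state=q1 head=2 tape=BB[1]1100   (q1,1)→(q1,B,·)
state=q1 head=2 tape=BB[B]1100   (q1,B)→(q1,B,→)
state=q1 head=3 tape=BBB[1]100   (q1,1)→(q1,B,·)
state=q1 head=3 tape=BBB[B]100   (q1,B)→(q1,B,→)
state=q1 head=4 tape=BBBB[1]00   (q1,1)→(q1,B,·)
state=q1 head=4 tape=BBBB[B]00   (q1,B)→(q1,B,→)
state=q1 head=5 tape=BBBBB[0]0   (q1,0)→(q1,0,·)
state=q1 head=5 tape=BBBBB[0]0   (q1,0)→(q1,0,·)
state=q1 head=5 tape=BBBBB[0]0
After 13 steps: state q1, head at 5, tape 00.

state q1, head at 5, tape 00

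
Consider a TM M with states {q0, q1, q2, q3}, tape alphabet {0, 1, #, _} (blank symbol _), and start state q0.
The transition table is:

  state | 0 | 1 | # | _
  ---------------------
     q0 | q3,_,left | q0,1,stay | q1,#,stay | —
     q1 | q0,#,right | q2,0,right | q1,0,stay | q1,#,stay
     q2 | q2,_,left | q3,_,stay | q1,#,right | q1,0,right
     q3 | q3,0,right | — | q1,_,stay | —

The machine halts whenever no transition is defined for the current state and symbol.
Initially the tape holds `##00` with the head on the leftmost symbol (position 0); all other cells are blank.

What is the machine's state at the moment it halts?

q0

q0 | [#]#00   read # → write #, move stay, go to q1
q1 | [#]#00   read # → write 0, move stay, go to q1
q1 | [0]#00   read 0 → write #, move right, go to q0
q0 | #[#]00   read # → write #, move stay, go to q1
q1 | #[#]00   read # → write 0, move stay, go to q1
q1 | #[0]00   read 0 → write #, move right, go to q0
q0 | ##[0]0   read 0 → write _, move left, go to q3
q3 | #[#]_0   read # → write _, move stay, go to q1
q1 | #[_]_0   read _ → write #, move stay, go to q1
q1 | #[#]_0   read # → write 0, move stay, go to q1
q1 | #[0]_0   read 0 → write #, move right, go to q0
q0 | ##[_]0
No transition is defined for (q0, _); M halts in state q0.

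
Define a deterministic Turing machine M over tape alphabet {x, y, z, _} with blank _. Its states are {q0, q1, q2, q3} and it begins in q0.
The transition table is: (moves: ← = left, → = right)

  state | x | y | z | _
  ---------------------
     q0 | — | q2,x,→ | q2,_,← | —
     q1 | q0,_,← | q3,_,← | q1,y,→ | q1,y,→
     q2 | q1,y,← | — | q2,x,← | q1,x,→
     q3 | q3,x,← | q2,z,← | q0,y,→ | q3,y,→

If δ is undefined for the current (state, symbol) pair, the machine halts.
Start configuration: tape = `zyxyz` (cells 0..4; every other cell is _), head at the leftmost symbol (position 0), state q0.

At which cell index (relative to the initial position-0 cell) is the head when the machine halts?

state=q0 head=0 tape=___[z]yxyz   (q0,z)→(q2,_,←)
state=q2 head=-1 tape=__[_]_yxyz   (q2,_)→(q1,x,→)
state=q1 head=0 tape=__x[_]yxyz   (q1,_)→(q1,y,→)
state=q1 head=1 tape=__xy[y]xyz   (q1,y)→(q3,_,←)
state=q3 head=0 tape=__x[y]_xyz   (q3,y)→(q2,z,←)
state=q2 head=-1 tape=__[x]z_xyz   (q2,x)→(q1,y,←)
state=q1 head=-2 tape=_[_]yz_xyz   (q1,_)→(q1,y,→)
state=q1 head=-1 tape=_y[y]z_xyz   (q1,y)→(q3,_,←)
state=q3 head=-2 tape=_[y]_z_xyz   (q3,y)→(q2,z,←)
state=q2 head=-3 tape=[_]z_z_xyz   (q2,_)→(q1,x,→)
state=q1 head=-2 tape=x[z]_z_xyz   (q1,z)→(q1,y,→)
state=q1 head=-1 tape=xy[_]z_xyz   (q1,_)→(q1,y,→)
state=q1 head=0 tape=xyy[z]_xyz   (q1,z)→(q1,y,→)
state=q1 head=1 tape=xyyy[_]xyz   (q1,_)→(q1,y,→)
state=q1 head=2 tape=xyyyy[x]yz   (q1,x)→(q0,_,←)
state=q0 head=1 tape=xyyy[y]_yz   (q0,y)→(q2,x,→)
state=q2 head=2 tape=xyyyx[_]yz   (q2,_)→(q1,x,→)
state=q1 head=3 tape=xyyyxx[y]z   (q1,y)→(q3,_,←)
state=q3 head=2 tape=xyyyx[x]_z   (q3,x)→(q3,x,←)
state=q3 head=1 tape=xyyy[x]x_z   (q3,x)→(q3,x,←)
state=q3 head=0 tape=xyy[y]xx_z   (q3,y)→(q2,z,←)
state=q2 head=-1 tape=xy[y]zxx_z
At halt the head is at cell -1.

-1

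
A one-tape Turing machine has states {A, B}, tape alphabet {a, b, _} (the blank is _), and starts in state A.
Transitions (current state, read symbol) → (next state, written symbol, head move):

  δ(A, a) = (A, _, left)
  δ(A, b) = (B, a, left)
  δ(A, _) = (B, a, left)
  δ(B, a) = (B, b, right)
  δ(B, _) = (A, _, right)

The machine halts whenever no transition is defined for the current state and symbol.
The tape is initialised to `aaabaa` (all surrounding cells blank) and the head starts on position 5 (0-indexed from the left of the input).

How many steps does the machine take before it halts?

state=A head=5 tape=aaaba[a]   (A,a)→(A,_,left)
state=A head=4 tape=aaab[a]_   (A,a)→(A,_,left)
state=A head=3 tape=aaa[b]__   (A,b)→(B,a,left)
state=B head=2 tape=aa[a]a__   (B,a)→(B,b,right)
state=B head=3 tape=aab[a]__   (B,a)→(B,b,right)
state=B head=4 tape=aabb[_]_   (B,_)→(A,_,right)
state=A head=5 tape=aabb_[_]   (A,_)→(B,a,left)
state=B head=4 tape=aabb[_]a   (B,_)→(A,_,right)
state=A head=5 tape=aabb_[a]   (A,a)→(A,_,left)
state=A head=4 tape=aabb[_]_   (A,_)→(B,a,left)
state=B head=3 tape=aab[b]a_
M halts after 10 transitions.

10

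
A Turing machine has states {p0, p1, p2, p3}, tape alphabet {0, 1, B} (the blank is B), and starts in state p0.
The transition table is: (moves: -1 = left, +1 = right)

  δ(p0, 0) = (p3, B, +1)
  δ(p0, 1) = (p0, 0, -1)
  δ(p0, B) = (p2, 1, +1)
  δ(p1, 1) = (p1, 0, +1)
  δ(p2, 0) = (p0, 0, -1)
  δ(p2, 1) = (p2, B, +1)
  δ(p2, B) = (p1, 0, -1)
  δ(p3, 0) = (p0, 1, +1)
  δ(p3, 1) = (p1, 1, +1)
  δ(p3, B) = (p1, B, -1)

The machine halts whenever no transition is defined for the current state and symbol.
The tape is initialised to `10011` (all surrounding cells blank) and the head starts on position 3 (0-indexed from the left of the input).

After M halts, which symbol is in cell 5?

0

state=p0 head=3 tape=100[1]1BB   (p0,1)→(p0,0,-1)
state=p0 head=2 tape=10[0]01BB   (p0,0)→(p3,B,+1)
state=p3 head=3 tape=10B[0]1BB   (p3,0)→(p0,1,+1)
state=p0 head=4 tape=10B1[1]BB   (p0,1)→(p0,0,-1)
state=p0 head=3 tape=10B[1]0BB   (p0,1)→(p0,0,-1)
state=p0 head=2 tape=10[B]00BB   (p0,B)→(p2,1,+1)
state=p2 head=3 tape=101[0]0BB   (p2,0)→(p0,0,-1)
state=p0 head=2 tape=10[1]00BB   (p0,1)→(p0,0,-1)
state=p0 head=1 tape=1[0]000BB   (p0,0)→(p3,B,+1)
state=p3 head=2 tape=1B[0]00BB   (p3,0)→(p0,1,+1)
state=p0 head=3 tape=1B1[0]0BB   (p0,0)→(p3,B,+1)
state=p3 head=4 tape=1B1B[0]BB   (p3,0)→(p0,1,+1)
state=p0 head=5 tape=1B1B1[B]B   (p0,B)→(p2,1,+1)
state=p2 head=6 tape=1B1B11[B]   (p2,B)→(p1,0,-1)
state=p1 head=5 tape=1B1B1[1]0   (p1,1)→(p1,0,+1)
state=p1 head=6 tape=1B1B10[0]
Cell 5 holds 0 when M halts.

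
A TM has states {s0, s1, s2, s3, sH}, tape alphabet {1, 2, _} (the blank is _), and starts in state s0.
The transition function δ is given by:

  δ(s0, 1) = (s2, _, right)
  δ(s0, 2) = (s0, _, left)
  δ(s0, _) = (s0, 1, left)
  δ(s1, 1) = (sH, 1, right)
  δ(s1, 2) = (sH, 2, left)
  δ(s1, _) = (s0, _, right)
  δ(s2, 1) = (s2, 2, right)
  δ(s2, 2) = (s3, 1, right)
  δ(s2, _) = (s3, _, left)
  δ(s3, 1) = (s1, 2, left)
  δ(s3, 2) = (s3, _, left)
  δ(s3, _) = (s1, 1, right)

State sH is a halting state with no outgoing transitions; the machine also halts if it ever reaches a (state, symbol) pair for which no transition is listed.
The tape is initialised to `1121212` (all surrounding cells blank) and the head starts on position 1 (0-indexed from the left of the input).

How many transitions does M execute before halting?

s0 | 1[1]21212   read 1 → write _, move right, go to s2
s2 | 1_[2]1212   read 2 → write 1, move right, go to s3
s3 | 1_1[1]212   read 1 → write 2, move left, go to s1
s1 | 1_[1]2212   read 1 → write 1, move right, go to sH
sH | 1_1[2]212
M halts after 4 transitions.

4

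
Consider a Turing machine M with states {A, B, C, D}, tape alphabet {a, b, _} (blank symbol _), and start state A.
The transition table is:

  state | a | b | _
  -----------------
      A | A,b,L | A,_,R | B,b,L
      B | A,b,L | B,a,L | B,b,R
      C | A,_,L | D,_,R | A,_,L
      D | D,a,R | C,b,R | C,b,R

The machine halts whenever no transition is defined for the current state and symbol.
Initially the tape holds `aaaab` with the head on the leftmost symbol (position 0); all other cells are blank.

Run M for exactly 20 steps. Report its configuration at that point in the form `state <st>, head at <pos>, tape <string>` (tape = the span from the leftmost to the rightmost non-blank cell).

state=A head=0 tape=____[a]aaab   (A,a)→(A,b,L)
state=A head=-1 tape=___[_]baaab   (A,_)→(B,b,L)
state=B head=-2 tape=__[_]bbaaab   (B,_)→(B,b,R)
state=B head=-1 tape=__b[b]baaab   (B,b)→(B,a,L)
state=B head=-2 tape=__[b]abaaab   (B,b)→(B,a,L)
state=B head=-3 tape=_[_]aabaaab   (B,_)→(B,b,R)
state=B head=-2 tape=_b[a]abaaab   (B,a)→(A,b,L)
state=A head=-3 tape=_[b]babaaab   (A,b)→(A,_,R)
state=A head=-2 tape=__[b]abaaab   (A,b)→(A,_,R)
state=A head=-1 tape=___[a]baaab   (A,a)→(A,b,L)
state=A head=-2 tape=__[_]bbaaab   (A,_)→(B,b,L)
state=B head=-3 tape=_[_]bbbaaab   (B,_)→(B,b,R)
state=B head=-2 tape=_b[b]bbaaab   (B,b)→(B,a,L)
state=B head=-3 tape=_[b]abbaaab   (B,b)→(B,a,L)
state=B head=-4 tape=[_]aabbaaab   (B,_)→(B,b,R)
state=B head=-3 tape=b[a]abbaaab   (B,a)→(A,b,L)
state=A head=-4 tape=[b]babbaaab   (A,b)→(A,_,R)
state=A head=-3 tape=_[b]abbaaab   (A,b)→(A,_,R)
state=A head=-2 tape=__[a]bbaaab   (A,a)→(A,b,L)
state=A head=-3 tape=_[_]bbbaaab   (A,_)→(B,b,L)
state=B head=-4 tape=[_]bbbbaaab
After 20 steps: state B, head at -4, tape bbbbaaab.

state B, head at -4, tape bbbbaaab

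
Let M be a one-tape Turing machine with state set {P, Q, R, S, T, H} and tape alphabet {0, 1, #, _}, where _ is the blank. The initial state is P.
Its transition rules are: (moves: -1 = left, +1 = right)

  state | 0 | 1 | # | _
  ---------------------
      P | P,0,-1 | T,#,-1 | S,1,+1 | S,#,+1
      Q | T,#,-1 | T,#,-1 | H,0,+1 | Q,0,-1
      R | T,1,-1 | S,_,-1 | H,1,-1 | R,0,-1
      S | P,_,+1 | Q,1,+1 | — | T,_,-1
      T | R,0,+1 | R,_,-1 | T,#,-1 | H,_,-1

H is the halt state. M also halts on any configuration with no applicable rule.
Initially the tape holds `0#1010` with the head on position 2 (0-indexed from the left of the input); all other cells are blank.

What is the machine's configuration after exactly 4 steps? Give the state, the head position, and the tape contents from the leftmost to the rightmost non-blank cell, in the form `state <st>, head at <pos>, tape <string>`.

state H, head at 0, tape 01#010

state=P head=2 tape=0#[1]010   (P,1)→(T,#,-1)
state=T head=1 tape=0[#]#010   (T,#)→(T,#,-1)
state=T head=0 tape=[0]##010   (T,0)→(R,0,+1)
state=R head=1 tape=0[#]#010   (R,#)→(H,1,-1)
state=H head=0 tape=[0]1#010
After 4 steps: state H, head at 0, tape 01#010.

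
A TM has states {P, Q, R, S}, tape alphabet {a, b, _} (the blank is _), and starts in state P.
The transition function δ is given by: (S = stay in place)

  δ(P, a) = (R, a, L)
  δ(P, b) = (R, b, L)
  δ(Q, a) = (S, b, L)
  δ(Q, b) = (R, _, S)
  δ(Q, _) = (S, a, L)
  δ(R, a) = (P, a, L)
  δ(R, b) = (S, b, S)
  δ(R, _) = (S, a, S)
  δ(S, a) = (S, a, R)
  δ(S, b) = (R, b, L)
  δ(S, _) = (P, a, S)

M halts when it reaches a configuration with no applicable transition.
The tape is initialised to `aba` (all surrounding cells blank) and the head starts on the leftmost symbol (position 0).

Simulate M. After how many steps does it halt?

state=P head=0 tape=___[a]ba   (P,a)→(R,a,L)
state=R head=-1 tape=__[_]aba   (R,_)→(S,a,S)
state=S head=-1 tape=__[a]aba   (S,a)→(S,a,R)
state=S head=0 tape=__a[a]ba   (S,a)→(S,a,R)
state=S head=1 tape=__aa[b]a   (S,b)→(R,b,L)
state=R head=0 tape=__a[a]ba   (R,a)→(P,a,L)
state=P head=-1 tape=__[a]aba   (P,a)→(R,a,L)
state=R head=-2 tape=_[_]aaba   (R,_)→(S,a,S)
state=S head=-2 tape=_[a]aaba   (S,a)→(S,a,R)
state=S head=-1 tape=_a[a]aba   (S,a)→(S,a,R)
state=S head=0 tape=_aa[a]ba   (S,a)→(S,a,R)
state=S head=1 tape=_aaa[b]a   (S,b)→(R,b,L)
state=R head=0 tape=_aa[a]ba   (R,a)→(P,a,L)
state=P head=-1 tape=_a[a]aba   (P,a)→(R,a,L)
state=R head=-2 tape=_[a]aaba   (R,a)→(P,a,L)
state=P head=-3 tape=[_]aaaba
M halts after 15 transitions.

15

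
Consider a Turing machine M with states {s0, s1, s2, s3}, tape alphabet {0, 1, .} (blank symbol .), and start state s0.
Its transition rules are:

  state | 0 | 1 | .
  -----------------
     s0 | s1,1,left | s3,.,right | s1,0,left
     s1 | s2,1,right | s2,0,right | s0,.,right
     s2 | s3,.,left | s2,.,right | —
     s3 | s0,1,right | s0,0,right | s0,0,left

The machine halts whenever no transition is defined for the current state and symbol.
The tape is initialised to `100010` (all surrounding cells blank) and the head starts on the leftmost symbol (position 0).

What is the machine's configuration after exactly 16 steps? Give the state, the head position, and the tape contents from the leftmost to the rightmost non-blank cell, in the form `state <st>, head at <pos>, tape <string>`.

state s1, head at 2, tape 1010

state=s0 head=0 tape=[1]00010   (s0,1)→(s3,.,right)
state=s3 head=1 tape=.[0]0010   (s3,0)→(s0,1,right)
state=s0 head=2 tape=.1[0]010   (s0,0)→(s1,1,left)
state=s1 head=1 tape=.[1]1010   (s1,1)→(s2,0,right)
state=s2 head=2 tape=.0[1]010   (s2,1)→(s2,.,right)
state=s2 head=3 tape=.0.[0]10   (s2,0)→(s3,.,left)
state=s3 head=2 tape=.0[.].10   (s3,.)→(s0,0,left)
state=s0 head=1 tape=.[0]0.10   (s0,0)→(s1,1,left)
state=s1 head=0 tape=[.]10.10   (s1,.)→(s0,.,right)
state=s0 head=1 tape=.[1]0.10   (s0,1)→(s3,.,right)
state=s3 head=2 tape=..[0].10   (s3,0)→(s0,1,right)
state=s0 head=3 tape=..1[.]10   (s0,.)→(s1,0,left)
state=s1 head=2 tape=..[1]010   (s1,1)→(s2,0,right)
state=s2 head=3 tape=..0[0]10   (s2,0)→(s3,.,left)
state=s3 head=2 tape=..[0].10   (s3,0)→(s0,1,right)
state=s0 head=3 tape=..1[.]10   (s0,.)→(s1,0,left)
state=s1 head=2 tape=..[1]010
After 16 steps: state s1, head at 2, tape 1010.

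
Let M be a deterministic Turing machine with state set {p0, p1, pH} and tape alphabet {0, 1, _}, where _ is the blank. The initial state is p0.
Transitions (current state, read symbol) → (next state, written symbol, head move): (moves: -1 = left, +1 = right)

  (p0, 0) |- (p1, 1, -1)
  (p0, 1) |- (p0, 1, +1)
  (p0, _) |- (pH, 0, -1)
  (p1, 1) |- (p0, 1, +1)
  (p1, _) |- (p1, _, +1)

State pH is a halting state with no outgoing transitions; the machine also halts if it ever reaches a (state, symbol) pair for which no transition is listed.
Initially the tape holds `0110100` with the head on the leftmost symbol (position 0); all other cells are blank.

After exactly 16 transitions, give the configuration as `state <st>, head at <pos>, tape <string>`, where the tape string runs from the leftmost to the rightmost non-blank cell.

state=p0 head=0 tape=_[0]110100_   (p0,0)→(p1,1,-1)
state=p1 head=-1 tape=[_]1110100_   (p1,_)→(p1,_,+1)
state=p1 head=0 tape=_[1]110100_   (p1,1)→(p0,1,+1)
state=p0 head=1 tape=_1[1]10100_   (p0,1)→(p0,1,+1)
state=p0 head=2 tape=_11[1]0100_   (p0,1)→(p0,1,+1)
state=p0 head=3 tape=_111[0]100_   (p0,0)→(p1,1,-1)
state=p1 head=2 tape=_11[1]1100_   (p1,1)→(p0,1,+1)
state=p0 head=3 tape=_111[1]100_   (p0,1)→(p0,1,+1)
state=p0 head=4 tape=_1111[1]00_   (p0,1)→(p0,1,+1)
state=p0 head=5 tape=_11111[0]0_   (p0,0)→(p1,1,-1)
state=p1 head=4 tape=_1111[1]10_   (p1,1)→(p0,1,+1)
state=p0 head=5 tape=_11111[1]0_   (p0,1)→(p0,1,+1)
state=p0 head=6 tape=_111111[0]_   (p0,0)→(p1,1,-1)
state=p1 head=5 tape=_11111[1]1_   (p1,1)→(p0,1,+1)
state=p0 head=6 tape=_111111[1]_   (p0,1)→(p0,1,+1)
state=p0 head=7 tape=_1111111[_]   (p0,_)→(pH,0,-1)
state=pH head=6 tape=_111111[1]0
After 16 steps: state pH, head at 6, tape 11111110.

state pH, head at 6, tape 11111110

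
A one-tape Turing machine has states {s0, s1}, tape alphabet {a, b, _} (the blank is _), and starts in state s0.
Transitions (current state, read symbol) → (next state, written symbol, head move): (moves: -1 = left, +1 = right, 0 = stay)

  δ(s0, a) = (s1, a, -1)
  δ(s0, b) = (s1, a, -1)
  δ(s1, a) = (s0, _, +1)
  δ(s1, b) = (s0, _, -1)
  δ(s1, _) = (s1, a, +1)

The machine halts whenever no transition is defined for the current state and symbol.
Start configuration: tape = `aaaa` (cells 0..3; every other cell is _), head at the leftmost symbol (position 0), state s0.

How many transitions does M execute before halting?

s0 | _[a]aaa_   read a → write a, move -1, go to s1
s1 | [_]aaaa_   read _ → write a, move +1, go to s1
s1 | a[a]aaa_   read a → write _, move +1, go to s0
s0 | a_[a]aa_   read a → write a, move -1, go to s1
s1 | a[_]aaa_   read _ → write a, move +1, go to s1
s1 | aa[a]aa_   read a → write _, move +1, go to s0
s0 | aa_[a]a_   read a → write a, move -1, go to s1
s1 | aa[_]aa_   read _ → write a, move +1, go to s1
s1 | aaa[a]a_   read a → write _, move +1, go to s0
s0 | aaa_[a]_   read a → write a, move -1, go to s1
s1 | aaa[_]a_   read _ → write a, move +1, go to s1
s1 | aaaa[a]_   read a → write _, move +1, go to s0
s0 | aaaa_[_]
M halts after 12 transitions.

12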